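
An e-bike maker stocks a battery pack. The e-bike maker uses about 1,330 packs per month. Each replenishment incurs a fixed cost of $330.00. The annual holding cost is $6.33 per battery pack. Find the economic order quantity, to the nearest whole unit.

Annual demand D = 1,330 × 12 = 15,960.
EOQ = √(2DS / H) = √(2 × 15,960 × 330 / 6.33).
= √(10,533,600 / 6.33) = √1,664,075.8294 ≈ 1289.991.

Q* ≈ 1,290 packs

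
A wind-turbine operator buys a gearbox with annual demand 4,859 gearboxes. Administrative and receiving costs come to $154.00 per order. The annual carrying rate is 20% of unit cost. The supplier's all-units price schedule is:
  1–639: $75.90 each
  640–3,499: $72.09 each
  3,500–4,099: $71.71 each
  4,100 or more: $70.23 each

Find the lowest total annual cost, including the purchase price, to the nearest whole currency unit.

Holding cost per unit per year at price C is H = 0.20·C.
For each price level, check whether its EOQ is feasible; otherwise the best quantity at that price is the breakpoint.
EOQ at $75.90 = 314.0 (feasible in tier 1): TC = 4,859×$75.90 + (4,859/314.0)×154 + (314.0/2)×0.20×$75.90 = $373,564.44.
EOQ at $72.09 = 322.2 < 640, so use break Q=640: TC = 4,859×$72.09 + (4,859/640.0)×154 + (640.0/2)×0.20×$72.09 = $356,068.27.
EOQ at $71.71 = 323.0 < 3500, so use break Q=3500: TC = 4,859×$71.71 + (4,859/3500.0)×154 + (3500.0/2)×0.20×$71.71 = $373,751.19.
EOQ at $70.23 = 326.4 < 4100, so use break Q=4100: TC = 4,859×$70.23 + (4,859/4100.0)×154 + (4100.0/2)×0.20×$70.23 = $370,224.38.
Lowest total cost among the candidates is at Q = 640.0.

TC* ≈ $356,068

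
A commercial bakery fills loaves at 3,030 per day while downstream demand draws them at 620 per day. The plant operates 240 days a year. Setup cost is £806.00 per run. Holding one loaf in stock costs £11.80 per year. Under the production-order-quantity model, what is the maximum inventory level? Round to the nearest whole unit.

Annual demand D = 620 × 240 = 148,800.
Production build-up factor (1 − d/p) = 1 − 620/3,030 = 0.7954.
Q* = √(2DS / (H(1 − d/p))) = √(2 × 148,800 × 806 / (11.8 × 0.7954)).
= √(239,865,600 / 9.3855) ≈ 5055.403.
Maximum inventory = Q*(1 − d/p) = 5055.403 × 0.7954 ≈ 4020.964.

I_max ≈ 4,021 loaves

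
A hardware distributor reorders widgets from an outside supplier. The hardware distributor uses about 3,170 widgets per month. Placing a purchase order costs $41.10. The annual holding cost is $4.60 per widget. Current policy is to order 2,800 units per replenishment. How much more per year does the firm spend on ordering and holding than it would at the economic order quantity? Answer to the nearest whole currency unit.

Annual demand D = 3,170 × 12 = 38,040.
EOQ = √(2DS/H) = √(2 × 38,040 × 41.1 / 4.6) ≈ 824.47.
Cost at Q* = (D/Q*)S + (Q*/2)H = √(2DSH) ≈ $3,792.58.
Cost at Q = 2,800: (38,040/2,800)×41.1 + (2,800/2)×4.6 = $558.37 + $6,440.00 = $6,998.37.
Excess = $6,998.37 − $3,792.58 = $3,205.79.

Extra cost ≈ $3,206 per year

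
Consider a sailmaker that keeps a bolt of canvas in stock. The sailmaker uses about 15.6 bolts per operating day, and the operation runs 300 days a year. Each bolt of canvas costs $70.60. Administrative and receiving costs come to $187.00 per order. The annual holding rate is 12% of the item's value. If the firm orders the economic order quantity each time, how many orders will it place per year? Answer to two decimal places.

Annual demand D = 15.6 × 300 = 4,680.
Holding cost H = 0.12 × $70.60 = $8.4720 per unit per year.
The optimal lot size = √(2DS/H) = √(2 × 4,680 × 187 / 8.472) ≈ 454.53.
Orders per year = D / Q* = 4,680 / 454.53 ≈ 10.296.

N ≈ 10.30 orders per year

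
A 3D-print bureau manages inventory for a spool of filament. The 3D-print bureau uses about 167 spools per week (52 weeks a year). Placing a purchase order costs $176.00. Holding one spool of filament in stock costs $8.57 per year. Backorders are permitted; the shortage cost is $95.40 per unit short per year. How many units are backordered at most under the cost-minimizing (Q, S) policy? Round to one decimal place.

Annual demand D = 167 × 52 = 8,684.
With planned backorders, Q* = √(2DS/H) · √((H+B)/B).
√(2DS/H) = √(2 × 8,684 × 176 / 8.57) = 597.229.
√((H+B)/B) = √((8.57+95.4)/95.4) = 1.0440.
Q* ≈ 623.477.
S* = Q* · H/(H+B) = 623.477 × 8.57/103.97 ≈ 51.392.

S* ≈ 51.4 spools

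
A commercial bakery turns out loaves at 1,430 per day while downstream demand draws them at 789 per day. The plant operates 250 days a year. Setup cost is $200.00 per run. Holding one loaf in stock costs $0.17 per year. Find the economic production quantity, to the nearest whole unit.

Q* ≈ 32,178 loaves

Annual demand D = 789 × 250 = 197,250.
Production build-up factor (1 − d/p) = 1 − 789/1,430 = 0.4483.
Q* = √(2DS / (H(1 − d/p))) = √(2 × 197,250 × 200 / (0.17 × 0.4483)).
= √(78,900,000 / 0.0762) ≈ 32177.555.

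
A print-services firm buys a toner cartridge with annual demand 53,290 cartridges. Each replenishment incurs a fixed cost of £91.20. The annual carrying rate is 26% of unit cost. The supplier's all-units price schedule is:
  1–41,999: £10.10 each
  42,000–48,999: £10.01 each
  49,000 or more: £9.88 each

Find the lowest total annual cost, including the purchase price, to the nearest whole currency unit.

Holding cost per unit per year at price C is H = 0.26·C.
Evaluate total cost at each tier's feasible EOQ or, if the EOQ is below the tier, at the tier's minimum quantity.
EOQ at £10.10 = 1923.9 (feasible in tier 1): TC = 53,290×£10.10 + (53,290/1923.9)×91.2 + (1923.9/2)×0.26×£10.10 = £543,281.22.
EOQ at £10.01 = 1932.6 < 42000, so use break Q=42000: TC = 53,290×£10.01 + (53,290/42000.0)×91.2 + (42000.0/2)×0.26×£10.01 = £588,203.22.
EOQ at £9.88 = 1945.2 < 49000, so use break Q=49000: TC = 53,290×£9.88 + (53,290/49000.0)×91.2 + (49000.0/2)×0.26×£9.88 = £589,539.98.
Lowest total cost among the candidates is at Q = 1923.9.

TC* ≈ £543,281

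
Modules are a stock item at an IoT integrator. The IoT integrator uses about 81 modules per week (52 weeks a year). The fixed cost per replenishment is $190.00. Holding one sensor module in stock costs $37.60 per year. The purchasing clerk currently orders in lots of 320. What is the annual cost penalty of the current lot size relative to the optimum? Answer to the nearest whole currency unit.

Annual demand D = 81 × 52 = 4,212.
EOQ = √(2DS/H) = √(2 × 4,212 × 190 / 37.6) ≈ 206.32.
Cost at Q* = (D/Q*)S + (Q*/2)H = √(2DSH) ≈ $7,757.65.
Cost at Q = 320: (4,212/320)×190 + (320/2)×37.6 = $2,500.88 + $6,016.00 = $8,516.88.
Excess = $8,516.88 − $7,757.65 = $759.23.

Extra cost ≈ $759 per year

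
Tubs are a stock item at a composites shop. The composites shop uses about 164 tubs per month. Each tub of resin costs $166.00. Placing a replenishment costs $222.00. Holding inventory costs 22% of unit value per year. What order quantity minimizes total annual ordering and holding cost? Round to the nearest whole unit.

Annual demand D = 164 × 12 = 1,968.
Holding cost H = 0.22 × $166.00 = $36.5200 per unit per year.
EOQ = √(2DS / H) = √(2 × 1,968 × 222 / 36.52).
= √(873,792 / 36.52) = √23,926.3965 ≈ 154.682.

Q* ≈ 155 tubs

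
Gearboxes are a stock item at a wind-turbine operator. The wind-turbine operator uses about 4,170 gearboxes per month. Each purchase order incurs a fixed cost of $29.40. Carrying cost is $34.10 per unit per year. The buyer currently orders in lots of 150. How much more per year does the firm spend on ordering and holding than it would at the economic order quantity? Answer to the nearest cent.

Annual demand D = 4,170 × 12 = 50,040.
EOQ = √(2DS/H) = √(2 × 50,040 × 29.4 / 34.1) ≈ 293.74.
Cost at Q* = (D/Q*)S + (Q*/2)H = √(2DSH) ≈ $10,016.70.
Cost at Q = 150: (50,040/150)×29.4 + (150/2)×34.1 = $9,807.84 + $2,557.50 = $12,365.34.
Excess = $12,365.34 − $10,016.70 = $2,348.64.

Extra cost ≈ $2,348.64 per year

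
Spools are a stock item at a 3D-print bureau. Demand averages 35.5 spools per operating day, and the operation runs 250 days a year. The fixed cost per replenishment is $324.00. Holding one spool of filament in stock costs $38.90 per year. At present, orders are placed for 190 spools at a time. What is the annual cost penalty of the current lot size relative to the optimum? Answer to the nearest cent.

Extra cost ≈ $3,872.64 per year

Annual demand D = 35.5 × 250 = 8,875.
EOQ = √(2DS/H) = √(2 × 8,875 × 324 / 38.9) ≈ 384.50.
Cost at Q* = (D/Q*)S + (Q*/2)H = √(2DSH) ≈ $14,957.07.
Cost at Q = 190: (8,875/190)×324 + (190/2)×38.9 = $15,134.21 + $3,695.50 = $18,829.71.
Excess = $18,829.71 − $14,957.07 = $3,872.64.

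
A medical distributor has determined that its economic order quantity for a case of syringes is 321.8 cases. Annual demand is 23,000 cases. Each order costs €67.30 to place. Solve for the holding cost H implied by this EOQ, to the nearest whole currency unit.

H ≈ €30

Squaring Q* = √(2DS/H) gives Q*² = 2DS/H.
From Q* = √(2DS/H): H = 2DS / Q*² = 2 × 23,000 × 67.3 / 321.8² = 29.8952.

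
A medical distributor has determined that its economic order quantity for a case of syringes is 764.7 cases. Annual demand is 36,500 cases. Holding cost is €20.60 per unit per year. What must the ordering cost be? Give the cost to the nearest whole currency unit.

Squaring Q* = √(2DS/H) gives Q*² = 2DS/H.
From Q* = √(2DS/H): S = Q*²H / (2D) = 764.7² × 20.6 / (2 × 36,500) = 165.0162.

S ≈ €165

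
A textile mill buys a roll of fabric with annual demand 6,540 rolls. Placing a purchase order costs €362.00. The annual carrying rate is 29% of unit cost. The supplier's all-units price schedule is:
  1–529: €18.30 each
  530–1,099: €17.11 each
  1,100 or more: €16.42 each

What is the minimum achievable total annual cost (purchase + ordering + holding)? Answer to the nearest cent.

Holding cost per unit per year at price C is H = 0.29·C.
For each price level, check whether its EOQ is feasible; otherwise the best quantity at that price is the breakpoint.
Tier 1 (€18.30): EOQ = 944.6 exceeds tier's upper bound 529, so this tier is dominated.
EOQ at €17.11 = 976.9 (feasible in tier 2): TC = 6,540×€17.11 + (6,540/976.9)×362 + (976.9/2)×0.29×€17.11 = €116,746.50.
EOQ at €16.42 = 997.2 < 1100, so use break Q=1100: TC = 6,540×€16.42 + (6,540/1100.0)×362 + (1100.0/2)×0.29×€16.42 = €112,158.04.
Lowest total cost among the candidates is at Q = 1100.0.

TC* ≈ €112,158.04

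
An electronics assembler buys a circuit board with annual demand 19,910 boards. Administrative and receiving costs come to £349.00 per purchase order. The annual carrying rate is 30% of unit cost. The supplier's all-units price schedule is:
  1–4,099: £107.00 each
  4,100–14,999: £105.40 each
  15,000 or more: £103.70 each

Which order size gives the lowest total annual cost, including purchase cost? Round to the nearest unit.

Q* ≈ 658 boards

Holding cost per unit per year at price C is H = 0.30·C.
For each price level, check whether its EOQ is feasible; otherwise the best quantity at that price is the breakpoint.
EOQ at £107.00 = 658.0 (feasible in tier 1): TC = 19,910×£107.00 + (19,910/658.0)×349 + (658.0/2)×0.30×£107.00 = £2,151,491.07.
EOQ at £105.40 = 663.0 < 4100, so use break Q=4100: TC = 19,910×£105.40 + (19,910/4100.0)×349 + (4100.0/2)×0.30×£105.40 = £2,165,029.78.
EOQ at £103.70 = 668.4 < 15000, so use break Q=15000: TC = 19,910×£103.70 + (19,910/15000.0)×349 + (15000.0/2)×0.30×£103.70 = £2,298,455.24.
Lowest total cost is £2,151,491.07 at Q = 658.0.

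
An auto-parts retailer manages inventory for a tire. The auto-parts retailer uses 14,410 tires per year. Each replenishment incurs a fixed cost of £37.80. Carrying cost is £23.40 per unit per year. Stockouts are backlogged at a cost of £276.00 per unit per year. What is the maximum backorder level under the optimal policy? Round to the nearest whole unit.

S* ≈ 18 tires

With planned backorders, Q* = √(2DS/H) · √((H+B)/B).
√(2DS/H) = √(2 × 14,410 × 37.8 / 23.4) = 215.767.
√((H+B)/B) = √((23.4+276)/276) = 1.0415.
Q* ≈ 224.728.
S* = Q* · H/(H+B) = 224.728 × 23.4/299.4 ≈ 17.564.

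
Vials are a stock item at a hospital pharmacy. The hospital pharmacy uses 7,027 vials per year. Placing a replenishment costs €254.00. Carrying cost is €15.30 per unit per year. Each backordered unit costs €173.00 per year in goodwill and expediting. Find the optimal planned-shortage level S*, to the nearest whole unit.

With planned backorders, Q* = √(2DS/H) · √((H+B)/B).
√(2DS/H) = √(2 × 7,027 × 254 / 15.3) = 483.027.
√((H+B)/B) = √((15.3+173)/173) = 1.0433.
Q* ≈ 503.933.
S* = Q* · H/(H+B) = 503.933 × 15.3/188.3 ≈ 40.946.

S* ≈ 41 vials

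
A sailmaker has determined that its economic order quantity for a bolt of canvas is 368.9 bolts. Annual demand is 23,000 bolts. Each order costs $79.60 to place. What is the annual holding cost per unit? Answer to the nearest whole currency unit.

Squaring Q* = √(2DS/H) gives Q*² = 2DS/H.
From Q* = √(2DS/H): H = 2DS / Q*² = 2 × 23,000 × 79.6 / 368.9² = 26.9063.

H ≈ $27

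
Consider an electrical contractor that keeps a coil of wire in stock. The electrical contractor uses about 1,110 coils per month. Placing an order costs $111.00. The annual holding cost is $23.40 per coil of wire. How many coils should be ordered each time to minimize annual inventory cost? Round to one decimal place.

Q* ≈ 355.5 coils

Annual demand D = 1,110 × 12 = 13,320.
EOQ = √(2DS / H) = √(2 × 13,320 × 111 / 23.4).
= √(2,957,040 / 23.4) = √126,369.2308 ≈ 355.485.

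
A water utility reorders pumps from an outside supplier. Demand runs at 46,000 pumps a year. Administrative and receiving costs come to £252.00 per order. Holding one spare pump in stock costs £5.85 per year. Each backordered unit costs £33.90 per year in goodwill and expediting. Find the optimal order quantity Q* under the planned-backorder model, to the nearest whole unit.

Q* ≈ 2,156 pumps

With planned backorders, Q* = √(2DS/H) · √((H+B)/B).
√(2DS/H) = √(2 × 46,000 × 252 / 5.85) = 1990.748.
√((H+B)/B) = √((5.85+33.9)/33.9) = 1.0829.
Q* ≈ 2155.683.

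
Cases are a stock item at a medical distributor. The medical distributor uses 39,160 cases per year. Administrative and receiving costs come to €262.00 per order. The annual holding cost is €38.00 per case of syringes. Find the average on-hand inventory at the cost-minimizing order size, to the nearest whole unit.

Average inventory ≈ 367 cases

The optimal lot size = √(2DS/H) = √(2 × 39,160 × 262 / 38) ≈ 734.84.
Average inventory = Q*/2 ≈ 734.84 / 2 = 367.422.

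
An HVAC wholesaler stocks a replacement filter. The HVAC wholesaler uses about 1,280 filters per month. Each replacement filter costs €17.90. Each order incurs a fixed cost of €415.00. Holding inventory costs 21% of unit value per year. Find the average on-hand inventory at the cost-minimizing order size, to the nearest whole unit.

Annual demand D = 1,280 × 12 = 15,360.
Holding cost H = 0.21 × €17.90 = €3.7590 per unit per year.
Q* = √(2DS/H) = √(2 × 15,360 × 415 / 3.759) ≈ 1841.61.
Average inventory = Q*/2 ≈ 1841.61 / 2 = 920.807.

Average inventory ≈ 921 filters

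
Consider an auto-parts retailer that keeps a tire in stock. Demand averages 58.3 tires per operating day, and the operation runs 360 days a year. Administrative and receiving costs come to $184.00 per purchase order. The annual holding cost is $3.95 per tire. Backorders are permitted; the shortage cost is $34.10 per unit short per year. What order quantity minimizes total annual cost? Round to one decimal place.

Q* ≈ 1,477.1 tires

Annual demand D = 58.3 × 360 = 20,988.
With planned backorders, Q* = √(2DS/H) · √((H+B)/B).
√(2DS/H) = √(2 × 20,988 × 184 / 3.95) = 1398.334.
√((H+B)/B) = √((3.95+34.1)/34.1) = 1.0563.
Q* ≈ 1477.104.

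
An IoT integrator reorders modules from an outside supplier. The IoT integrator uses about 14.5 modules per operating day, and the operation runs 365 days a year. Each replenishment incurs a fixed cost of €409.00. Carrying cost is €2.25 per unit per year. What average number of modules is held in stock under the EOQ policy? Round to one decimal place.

Annual demand D = 14.5 × 365 = 5,292.5.
EOQ = √(2DS/H) = √(2 × 5,292.5 × 409 / 2.25) ≈ 1387.13.
Average inventory = Q*/2 ≈ 1387.13 / 2 = 693.563.

Average inventory ≈ 693.6 modules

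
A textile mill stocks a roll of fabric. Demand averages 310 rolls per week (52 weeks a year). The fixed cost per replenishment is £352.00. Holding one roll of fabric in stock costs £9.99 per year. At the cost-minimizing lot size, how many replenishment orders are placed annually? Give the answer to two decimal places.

N ≈ 15.12 orders per year

Annual demand D = 310 × 52 = 16,120.
Q* = √(2DS/H) = √(2 × 16,120 × 352 / 9.99) ≈ 1065.83.
Orders per year = D / Q* = 16,120 / 1065.83 ≈ 15.124.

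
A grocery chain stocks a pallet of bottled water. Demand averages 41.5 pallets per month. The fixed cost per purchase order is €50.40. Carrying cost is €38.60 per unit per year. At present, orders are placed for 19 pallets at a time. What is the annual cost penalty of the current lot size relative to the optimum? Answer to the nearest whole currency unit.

Extra cost ≈ €296 per year

Annual demand D = 41.5 × 12 = 498.
EOQ = √(2DS/H) = √(2 × 498 × 50.4 / 38.6) ≈ 36.06.
Cost at Q* = (D/Q*)S + (Q*/2)H = √(2DSH) ≈ €1,392.00.
Cost at Q = 19: (498/19)×50.4 + (19/2)×38.6 = €1,321.01 + €366.70 = €1,687.71.
Excess = €1,687.71 − €1,392.00 = €295.71.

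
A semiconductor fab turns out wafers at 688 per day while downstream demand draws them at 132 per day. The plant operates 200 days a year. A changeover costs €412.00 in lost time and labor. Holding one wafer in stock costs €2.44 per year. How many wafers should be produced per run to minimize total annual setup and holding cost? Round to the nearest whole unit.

Annual demand D = 132 × 200 = 26,400.
Production build-up factor (1 − d/p) = 1 − 132/688 = 0.8081.
Q* = √(2DS / (H(1 − d/p))) = √(2 × 26,400 × 412 / (2.44 × 0.8081)).
= √(21,753,600 / 1.9719) ≈ 3321.448.

Q* ≈ 3,321 wafers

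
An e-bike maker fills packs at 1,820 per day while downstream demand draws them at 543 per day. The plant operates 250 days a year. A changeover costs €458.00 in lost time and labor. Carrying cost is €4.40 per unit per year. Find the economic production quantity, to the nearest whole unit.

Annual demand D = 543 × 250 = 135,750.
Production build-up factor (1 − d/p) = 1 − 543/1,820 = 0.7016.
Q* = √(2DS / (H(1 − d/p))) = √(2 × 135,750 × 458 / (4.4 × 0.7016)).
= √(124,347,000 / 3.0873) ≈ 6346.460.

Q* ≈ 6,346 packs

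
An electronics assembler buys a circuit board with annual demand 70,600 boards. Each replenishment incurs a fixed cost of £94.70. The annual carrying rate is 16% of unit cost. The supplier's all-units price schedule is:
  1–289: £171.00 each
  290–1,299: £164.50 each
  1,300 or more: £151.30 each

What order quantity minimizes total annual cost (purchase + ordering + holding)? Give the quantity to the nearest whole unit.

Holding cost per unit per year at price C is H = 0.16·C.
Candidates are each tier's EOQ (if it falls in that tier) and each price-break quantity.
Tier 1 (£171.00): EOQ = 699.1 exceeds tier's upper bound 289, so this tier is dominated.
EOQ at £164.50 = 712.8 (feasible in tier 2): TC = 70,600×£164.50 + (70,600/712.8)×94.7 + (712.8/2)×0.16×£164.50 = £11,632,460.11.
EOQ at £151.30 = 743.2 < 1300, so use break Q=1300: TC = 70,600×£151.30 + (70,600/1300.0)×94.7 + (1300.0/2)×0.16×£151.30 = £10,702,658.14.
Lowest total cost is £10,702,658.14 at Q = 1300.0.

Q* ≈ 1,300 boards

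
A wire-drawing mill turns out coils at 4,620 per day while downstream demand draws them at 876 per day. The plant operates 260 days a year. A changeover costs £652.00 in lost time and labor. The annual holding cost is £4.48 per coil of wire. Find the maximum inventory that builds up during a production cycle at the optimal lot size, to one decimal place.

Annual demand D = 876 × 260 = 227,760.
Production build-up factor (1 − d/p) = 1 − 876/4,620 = 0.8104.
Q* = √(2DS / (H(1 − d/p))) = √(2 × 227,760 × 652 / (4.48 × 0.8104)).
= √(296,999,040 / 3.6305) ≈ 9044.646.
Maximum inventory = Q*(1 − d/p) = 9044.646 × 0.8104 ≈ 7329.687.

I_max ≈ 7,329.7 coils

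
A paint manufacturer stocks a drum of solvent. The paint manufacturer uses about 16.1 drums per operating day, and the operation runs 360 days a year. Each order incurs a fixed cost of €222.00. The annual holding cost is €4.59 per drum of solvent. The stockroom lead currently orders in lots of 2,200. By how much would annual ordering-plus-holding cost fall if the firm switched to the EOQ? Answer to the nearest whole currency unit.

Annual demand D = 16.1 × 360 = 5,796.
EOQ = √(2DS/H) = √(2 × 5,796 × 222 / 4.59) ≈ 748.77.
Cost at Q* = (D/Q*)S + (Q*/2)H = √(2DSH) ≈ €3,436.86.
Cost at Q = 2,200: (5,796/2,200)×222 + (2,200/2)×4.59 = €584.87 + €5,049.00 = €5,633.87.
Excess = €5,633.87 − €3,436.86 = €2,197.01.

Extra cost ≈ €2,197 per year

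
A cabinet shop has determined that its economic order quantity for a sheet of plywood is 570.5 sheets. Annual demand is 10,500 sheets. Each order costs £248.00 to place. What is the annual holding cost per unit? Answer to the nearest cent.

H ≈ £16.00

The basic EOQ model gives Q* = √(2DS/H); rearrange for the unknown.
From Q* = √(2DS/H): H = 2DS / Q*² = 2 × 10,500 × 248 / 570.5² = 16.0015.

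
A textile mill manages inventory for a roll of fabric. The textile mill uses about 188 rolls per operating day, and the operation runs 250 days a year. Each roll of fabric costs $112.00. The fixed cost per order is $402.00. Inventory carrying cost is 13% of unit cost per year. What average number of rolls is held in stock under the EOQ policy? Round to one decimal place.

Average inventory ≈ 805.5 rolls

Annual demand D = 188 × 250 = 47,000.
Holding cost H = 0.13 × $112.00 = $14.5600 per unit per year.
The optimal lot size = √(2DS/H) = √(2 × 47,000 × 402 / 14.56) ≈ 1611.00.
Average inventory = Q*/2 ≈ 1611.00 / 2 = 805.501.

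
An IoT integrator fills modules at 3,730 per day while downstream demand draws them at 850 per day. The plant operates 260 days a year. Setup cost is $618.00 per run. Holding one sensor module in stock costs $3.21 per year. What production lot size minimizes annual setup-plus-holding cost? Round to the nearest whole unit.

Q* ≈ 10,498 modules

Annual demand D = 850 × 260 = 221,000.
Production build-up factor (1 − d/p) = 1 − 850/3,730 = 0.7721.
Q* = √(2DS / (H(1 − d/p))) = √(2 × 221,000 × 618 / (3.21 × 0.7721)).
= √(273,156,000 / 2.4785) ≈ 10498.108.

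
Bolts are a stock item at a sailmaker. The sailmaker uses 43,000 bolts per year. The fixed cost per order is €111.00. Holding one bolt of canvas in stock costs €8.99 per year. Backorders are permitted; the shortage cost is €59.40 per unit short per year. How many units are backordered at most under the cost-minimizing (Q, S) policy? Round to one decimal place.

S* ≈ 145.3 bolts

With planned backorders, Q* = √(2DS/H) · √((H+B)/B).
√(2DS/H) = √(2 × 43,000 × 111 / 8.99) = 1030.459.
√((H+B)/B) = √((8.99+59.4)/59.4) = 1.0730.
Q* ≈ 1105.691.
S* = Q* · H/(H+B) = 1105.691 × 8.99/68.39 ≈ 145.345.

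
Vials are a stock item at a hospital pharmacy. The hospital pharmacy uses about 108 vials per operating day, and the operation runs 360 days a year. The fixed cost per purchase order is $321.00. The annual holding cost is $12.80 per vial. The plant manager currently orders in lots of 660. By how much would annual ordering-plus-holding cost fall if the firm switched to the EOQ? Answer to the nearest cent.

Extra cost ≈ $5,259.25 per year

Annual demand D = 108 × 360 = 38,880.
EOQ = √(2DS/H) = √(2 × 38,880 × 321 / 12.8) ≈ 1396.45.
Cost at Q* = (D/Q*)S + (Q*/2)H = √(2DSH) ≈ $17,874.57.
Cost at Q = 660: (38,880/660)×321 + (660/2)×12.8 = $18,909.82 + $4,224.00 = $23,133.82.
Excess = $23,133.82 − $17,874.57 = $5,259.25.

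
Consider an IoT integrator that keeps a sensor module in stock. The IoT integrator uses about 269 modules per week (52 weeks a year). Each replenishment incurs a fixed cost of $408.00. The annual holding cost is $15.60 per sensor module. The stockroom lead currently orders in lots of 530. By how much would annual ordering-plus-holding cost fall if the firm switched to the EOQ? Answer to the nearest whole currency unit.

Annual demand D = 269 × 52 = 13,988.
EOQ = √(2DS/H) = √(2 × 13,988 × 408 / 15.6) ≈ 855.38.
Cost at Q* = (D/Q*)S + (Q*/2)H = √(2DSH) ≈ $13,343.97.
Cost at Q = 530: (13,988/530)×408 + (530/2)×15.6 = $10,768.12 + $4,134.00 = $14,902.12.
Excess = $14,902.12 − $13,343.97 = $1,558.15.

Extra cost ≈ $1,558 per year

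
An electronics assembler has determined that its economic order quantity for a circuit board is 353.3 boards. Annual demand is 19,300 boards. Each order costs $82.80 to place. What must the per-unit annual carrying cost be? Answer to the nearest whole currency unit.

The basic EOQ model gives Q* = √(2DS/H); rearrange for the unknown.
From Q* = √(2DS/H): H = 2DS / Q*² = 2 × 19,300 × 82.8 / 353.3² = 25.6053.

H ≈ $26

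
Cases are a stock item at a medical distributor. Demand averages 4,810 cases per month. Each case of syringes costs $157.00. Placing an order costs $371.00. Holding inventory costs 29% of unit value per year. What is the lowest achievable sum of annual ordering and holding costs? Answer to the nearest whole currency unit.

TC* ≈ $44,158

Annual demand D = 4,810 × 12 = 57,720.
Holding cost H = 0.29 × $157.00 = $45.5300 per unit per year.
The optimal lot size = √(2DS/H) = √(2 × 57,720 × 371 / 45.53) ≈ 969.88.
At Q*, ordering cost (D/Q*)S equals holding cost (Q*/2)H, each = √(DSH/2).
Minimum total = √(2DSH) = √(2 × 57,720 × 371 × 45.53) ≈ 44158.462.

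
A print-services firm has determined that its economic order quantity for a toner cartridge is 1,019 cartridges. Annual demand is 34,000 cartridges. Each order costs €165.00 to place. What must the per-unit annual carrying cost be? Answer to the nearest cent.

Invert the EOQ relation Q*² = 2DS/H.
From Q* = √(2DS/H): H = 2DS / Q*² = 2 × 34,000 × 165 / 1,019² = 10.8055.

H ≈ €10.81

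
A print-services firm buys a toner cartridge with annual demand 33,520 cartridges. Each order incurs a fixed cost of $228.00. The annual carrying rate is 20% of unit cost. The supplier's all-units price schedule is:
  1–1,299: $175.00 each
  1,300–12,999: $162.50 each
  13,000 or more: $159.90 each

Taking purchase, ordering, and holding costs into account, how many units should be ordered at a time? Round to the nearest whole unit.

Q* ≈ 1,300 cartridges

Holding cost per unit per year at price C is H = 0.20·C.
For each price level, check whether its EOQ is feasible; otherwise the best quantity at that price is the breakpoint.
EOQ at $175.00 = 660.8 (feasible in tier 1): TC = 33,520×$175.00 + (33,520/660.8)×228 + (660.8/2)×0.20×$175.00 = $5,889,129.62.
EOQ at $162.50 = 685.8 < 1300, so use break Q=1300: TC = 33,520×$162.50 + (33,520/1300.0)×228 + (1300.0/2)×0.20×$162.50 = $5,474,003.89.
EOQ at $159.90 = 691.3 < 13000, so use break Q=13000: TC = 33,520×$159.90 + (33,520/13000.0)×228 + (13000.0/2)×0.20×$159.90 = $5,568,305.89.
Lowest total cost is $5,474,003.89 at Q = 1300.0.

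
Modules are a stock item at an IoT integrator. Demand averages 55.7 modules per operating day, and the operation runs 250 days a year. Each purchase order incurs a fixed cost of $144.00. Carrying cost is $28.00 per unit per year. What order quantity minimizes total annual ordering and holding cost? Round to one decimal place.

Q* ≈ 378.5 modules

Annual demand D = 55.7 × 250 = 13,925.
EOQ = √(2DS / H) = √(2 × 13,925 × 144 / 28).
= √(4,010,400 / 28) = √143,228.5714 ≈ 378.456.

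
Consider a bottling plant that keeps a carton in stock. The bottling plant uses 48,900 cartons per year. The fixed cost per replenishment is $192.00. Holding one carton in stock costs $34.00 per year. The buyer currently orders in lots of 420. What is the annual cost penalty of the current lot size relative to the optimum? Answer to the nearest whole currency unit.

EOQ = √(2DS/H) = √(2 × 48,900 × 192 / 34) ≈ 743.16.
Cost at Q* = (D/Q*)S + (Q*/2)H = √(2DSH) ≈ $25,267.34.
Cost at Q = 420: (48,900/420)×192 + (420/2)×34 = $22,354.29 + $7,140.00 = $29,494.29.
Excess = $29,494.29 − $25,267.34 = $4,226.95.

Extra cost ≈ $4,227 per year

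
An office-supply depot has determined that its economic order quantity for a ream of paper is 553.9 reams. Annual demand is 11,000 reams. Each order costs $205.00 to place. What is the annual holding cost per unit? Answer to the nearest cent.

H ≈ $14.70

The basic EOQ model gives Q* = √(2DS/H); rearrange for the unknown.
From Q* = √(2DS/H): H = 2DS / Q*² = 2 × 11,000 × 205 / 553.9² = 14.6999.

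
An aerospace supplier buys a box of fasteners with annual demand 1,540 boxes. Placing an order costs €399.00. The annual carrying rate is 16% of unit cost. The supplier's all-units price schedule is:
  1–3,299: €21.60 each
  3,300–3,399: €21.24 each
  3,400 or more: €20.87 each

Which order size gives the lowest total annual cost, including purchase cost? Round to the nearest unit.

Holding cost per unit per year at price C is H = 0.16·C.
Evaluate total cost at each tier's feasible EOQ or, if the EOQ is below the tier, at the tier's minimum quantity.
EOQ at €21.60 = 596.3 (feasible in tier 1): TC = 1,540×€21.60 + (1,540/596.3)×399 + (596.3/2)×0.16×€21.60 = €35,324.86.
EOQ at €21.24 = 601.3 < 3300, so use break Q=3300: TC = 1,540×€21.24 + (1,540/3300.0)×399 + (3300.0/2)×0.16×€21.24 = €38,503.16.
EOQ at €20.87 = 606.7 < 3400, so use break Q=3400: TC = 1,540×€20.87 + (1,540/3400.0)×399 + (3400.0/2)×0.16×€20.87 = €37,997.16.
Lowest total cost is €35,324.86 at Q = 596.3.

Q* ≈ 596 boxes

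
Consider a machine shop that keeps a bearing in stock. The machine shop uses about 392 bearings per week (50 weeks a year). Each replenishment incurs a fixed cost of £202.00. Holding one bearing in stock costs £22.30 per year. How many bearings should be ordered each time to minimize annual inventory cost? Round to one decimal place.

Annual demand D = 392 × 50 = 19,600.
EOQ = √(2DS / H) = √(2 × 19,600 × 202 / 22.3).
= √(7,918,400 / 22.3) = √355,085.2018 ≈ 595.890.

Q* ≈ 595.9 bearings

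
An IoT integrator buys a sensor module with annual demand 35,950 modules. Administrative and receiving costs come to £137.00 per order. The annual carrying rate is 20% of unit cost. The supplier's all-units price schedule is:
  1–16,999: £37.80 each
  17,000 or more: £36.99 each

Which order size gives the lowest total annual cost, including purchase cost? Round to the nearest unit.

Q* ≈ 1,141 modules

Holding cost per unit per year at price C is H = 0.20·C.
Evaluate total cost at each tier's feasible EOQ or, if the EOQ is below the tier, at the tier's minimum quantity.
EOQ at £37.80 = 1141.5 (feasible in tier 1): TC = 35,950×£37.80 + (35,950/1141.5)×137 + (1141.5/2)×0.20×£37.80 = £1,367,539.50.
EOQ at £36.99 = 1153.9 < 17000, so use break Q=17000: TC = 35,950×£36.99 + (35,950/17000.0)×137 + (17000.0/2)×0.20×£36.99 = £1,392,963.21.
Lowest total cost is £1,367,539.50 at Q = 1141.5.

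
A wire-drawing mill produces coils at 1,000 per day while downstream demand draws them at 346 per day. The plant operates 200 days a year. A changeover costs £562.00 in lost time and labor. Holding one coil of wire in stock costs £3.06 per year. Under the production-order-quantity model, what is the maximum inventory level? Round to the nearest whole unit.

Annual demand D = 346 × 200 = 69,200.
Production build-up factor (1 − d/p) = 1 − 346/1,000 = 0.6540.
Q* = √(2DS / (H(1 − d/p))) = √(2 × 69,200 × 562 / (3.06 × 0.6540)).
= √(77,780,800 / 2.0012) ≈ 6234.284.
Maximum inventory = Q*(1 − d/p) = 6234.284 × 0.6540 ≈ 4077.222.

I_max ≈ 4,077 coils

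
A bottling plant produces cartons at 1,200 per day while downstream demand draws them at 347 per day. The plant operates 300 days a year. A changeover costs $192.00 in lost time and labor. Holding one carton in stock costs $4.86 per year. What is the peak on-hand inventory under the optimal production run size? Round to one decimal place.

I_max ≈ 2,418.0 cartons

Annual demand D = 347 × 300 = 104,100.
Production build-up factor (1 − d/p) = 1 − 347/1,200 = 0.7108.
Q* = √(2DS / (H(1 − d/p))) = √(2 × 104,100 × 192 / (4.86 × 0.7108)).
= √(39,974,400 / 3.4546) ≈ 3401.645.
Maximum inventory = Q*(1 − d/p) = 3401.645 × 0.7108 ≈ 2418.002.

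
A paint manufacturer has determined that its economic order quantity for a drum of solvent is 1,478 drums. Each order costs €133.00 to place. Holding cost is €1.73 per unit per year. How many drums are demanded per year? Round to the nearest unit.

The basic EOQ model gives Q* = √(2DS/H); rearrange for the unknown.
From Q* = √(2DS/H): D = Q*²H / (2S) = 1,478² × 1.73 / (2 × 133) = 14207.358.

D ≈ 14,207 drums per year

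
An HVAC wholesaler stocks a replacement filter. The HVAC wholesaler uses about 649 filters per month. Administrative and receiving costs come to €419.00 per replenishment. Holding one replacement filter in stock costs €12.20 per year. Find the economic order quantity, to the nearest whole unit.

Annual demand D = 649 × 12 = 7,788.
EOQ = √(2DS / H) = √(2 × 7,788 × 419 / 12.2).
= √(6,526,344 / 12.2) = √534,946.2295 ≈ 731.400.

Q* ≈ 731 filters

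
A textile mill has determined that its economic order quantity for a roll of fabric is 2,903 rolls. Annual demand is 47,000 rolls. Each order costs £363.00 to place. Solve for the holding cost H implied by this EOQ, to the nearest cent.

H ≈ £4.05

Invert the EOQ relation Q*² = 2DS/H.
From Q* = √(2DS/H): H = 2DS / Q*² = 2 × 47,000 × 363 / 2,903² = 4.0489.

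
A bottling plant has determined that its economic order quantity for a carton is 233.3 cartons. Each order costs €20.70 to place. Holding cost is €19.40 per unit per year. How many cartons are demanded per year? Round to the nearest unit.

D ≈ 25,505 cartons per year

The basic EOQ model gives Q* = √(2DS/H); rearrange for the unknown.
From Q* = √(2DS/H): D = Q*²H / (2S) = 233.3² × 19.4 / (2 × 20.7) = 25505.325.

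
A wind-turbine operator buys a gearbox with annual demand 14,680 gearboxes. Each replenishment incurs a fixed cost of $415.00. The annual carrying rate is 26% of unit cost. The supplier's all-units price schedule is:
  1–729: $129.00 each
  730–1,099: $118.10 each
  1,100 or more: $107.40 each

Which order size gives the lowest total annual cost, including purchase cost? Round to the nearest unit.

Holding cost per unit per year at price C is H = 0.26·C.
Evaluate total cost at each tier's feasible EOQ or, if the EOQ is below the tier, at the tier's minimum quantity.
EOQ at $129.00 = 602.7 (feasible in tier 1): TC = 14,680×$129.00 + (14,680/602.7)×415 + (602.7/2)×0.26×$129.00 = $1,913,935.46.
EOQ at $118.10 = 629.9 < 730, so use break Q=730: TC = 14,680×$118.10 + (14,680/730.0)×415 + (730.0/2)×0.26×$118.10 = $1,753,261.17.
EOQ at $107.40 = 660.6 < 1100, so use break Q=1100: TC = 14,680×$107.40 + (14,680/1100.0)×415 + (1100.0/2)×0.26×$107.40 = $1,597,528.56.
Lowest total cost is $1,597,528.56 at Q = 1100.0.

Q* ≈ 1,100 gearboxes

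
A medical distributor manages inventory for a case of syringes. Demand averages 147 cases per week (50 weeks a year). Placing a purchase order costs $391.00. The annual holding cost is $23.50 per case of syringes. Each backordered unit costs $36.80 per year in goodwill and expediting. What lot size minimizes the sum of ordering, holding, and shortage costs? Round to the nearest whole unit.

Annual demand D = 147 × 50 = 7,350.
With planned backorders, Q* = √(2DS/H) · √((H+B)/B).
√(2DS/H) = √(2 × 7,350 × 391 / 23.5) = 494.553.
√((H+B)/B) = √((23.5+36.8)/36.8) = 1.2801.
Q* ≈ 633.064.

Q* ≈ 633 cases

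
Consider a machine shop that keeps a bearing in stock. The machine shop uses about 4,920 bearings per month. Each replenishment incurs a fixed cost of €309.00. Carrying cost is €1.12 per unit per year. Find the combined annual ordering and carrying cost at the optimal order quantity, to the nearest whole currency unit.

TC* ≈ €6,393

Annual demand D = 4,920 × 12 = 59,040.
Q* = √(2DS/H) = √(2 × 59,040 × 309 / 1.12) ≈ 5707.66.
At Q*, ordering cost (D/Q*)S equals holding cost (Q*/2)H, each = √(DSH/2).
Minimum total = √(2DSH) = √(2 × 59,040 × 309 × 1.12) ≈ 6392.584.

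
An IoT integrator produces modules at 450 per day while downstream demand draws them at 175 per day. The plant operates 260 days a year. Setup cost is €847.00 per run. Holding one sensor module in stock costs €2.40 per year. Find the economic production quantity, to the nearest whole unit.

Q* ≈ 7,249 modules

Annual demand D = 175 × 260 = 45,500.
Production build-up factor (1 − d/p) = 1 − 175/450 = 0.6111.
Q* = √(2DS / (H(1 − d/p))) = √(2 × 45,500 × 847 / (2.4 × 0.6111)).
= √(77,077,000 / 1.4667) ≈ 7249.310.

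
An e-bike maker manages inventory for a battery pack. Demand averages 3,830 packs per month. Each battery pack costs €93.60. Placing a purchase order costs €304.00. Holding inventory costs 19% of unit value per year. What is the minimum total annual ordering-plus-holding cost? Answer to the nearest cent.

Annual demand D = 3,830 × 12 = 45,960.
Holding cost H = 0.19 × €93.60 = €17.7840 per unit per year.
EOQ = √(2DS/H) = √(2 × 45,960 × 304 / 17.784) ≈ 1253.51.
At Q*, ordering cost (D/Q*)S equals holding cost (Q*/2)H, each = √(DSH/2).
Minimum total = √(2DSH) = √(2 × 45,960 × 304 × 17.784) ≈ 22292.384.

TC* ≈ €22,292.38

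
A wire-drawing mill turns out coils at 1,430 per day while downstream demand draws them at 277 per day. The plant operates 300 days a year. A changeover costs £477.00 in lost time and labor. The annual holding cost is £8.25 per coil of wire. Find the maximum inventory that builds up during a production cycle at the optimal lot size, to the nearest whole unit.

Annual demand D = 277 × 300 = 83,100.
Production build-up factor (1 − d/p) = 1 − 277/1,430 = 0.8063.
Q* = √(2DS / (H(1 − d/p))) = √(2 × 83,100 × 477 / (8.25 × 0.8063)).
= √(79,277,400 / 6.6519) ≈ 3452.241.
Maximum inventory = Q*(1 − d/p) = 3452.241 × 0.8063 ≈ 2783.520.

I_max ≈ 2,784 coils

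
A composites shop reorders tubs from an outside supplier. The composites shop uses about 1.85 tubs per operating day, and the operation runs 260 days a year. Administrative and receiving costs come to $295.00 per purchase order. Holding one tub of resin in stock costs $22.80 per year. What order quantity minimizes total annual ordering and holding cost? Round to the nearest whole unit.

Q* ≈ 112 tubs

Annual demand D = 1.85 × 260 = 481.
EOQ = √(2DS / H) = √(2 × 481 × 295 / 22.8).
= √(283,790 / 22.8) = √12,446.9298 ≈ 111.566.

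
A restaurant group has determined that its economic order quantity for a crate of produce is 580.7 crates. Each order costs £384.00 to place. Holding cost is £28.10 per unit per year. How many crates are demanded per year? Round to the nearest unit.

D ≈ 12,338 crates per year

Invert the EOQ relation Q*² = 2DS/H.
From Q* = √(2DS/H): D = Q*²H / (2S) = 580.7² × 28.1 / (2 × 384) = 12338.113.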